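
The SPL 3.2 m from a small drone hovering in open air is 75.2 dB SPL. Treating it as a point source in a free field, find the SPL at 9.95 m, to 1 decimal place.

For a point source in a free field, ΔL = −20·log₁₀(d₂/d₁).
ΔL = −20·log₁₀(9.95/3.2) = -9.85 dB, so L₂ = 75.2 + (-9.85) = 65.3 dB SPL.

65.3 dB SPL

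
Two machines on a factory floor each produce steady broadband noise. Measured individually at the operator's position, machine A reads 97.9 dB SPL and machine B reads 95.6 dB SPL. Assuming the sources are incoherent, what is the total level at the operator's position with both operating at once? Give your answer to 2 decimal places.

Uncorrelated sources add in intensity (power), not in dB.
L_total = 10·log₁₀(10^(97.9/10) + 10^(95.6/10)) = 10·log₁₀(9797000000) = 99.91 dB SPL.

99.91 dB SPL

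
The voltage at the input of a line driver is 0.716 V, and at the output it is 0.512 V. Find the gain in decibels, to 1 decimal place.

Voltage is an amplitude quantity, so gain = 20·log₁₀(V_out/V_in).
20·log₁₀(0.512/0.716) = 20·log₁₀(0.7151) = -2.9 dB.

-2.9 dB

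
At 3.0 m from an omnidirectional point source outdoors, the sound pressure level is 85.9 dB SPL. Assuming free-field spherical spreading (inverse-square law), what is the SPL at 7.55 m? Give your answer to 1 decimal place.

Inverse-square spreading gives ΔL = −20·log₁₀(d₂/d₁).
ΔL = −20·log₁₀(7.55/3.0) = -8.02 dB, so L₂ = 85.9 + (-8.02) = 77.9 dB SPL.

77.9 dB SPL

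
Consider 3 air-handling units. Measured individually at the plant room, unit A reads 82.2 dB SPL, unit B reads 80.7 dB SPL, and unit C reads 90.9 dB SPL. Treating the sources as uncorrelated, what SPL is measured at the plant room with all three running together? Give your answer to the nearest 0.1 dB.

Incoherent sources sum as intensities:
L_total = 10·log₁₀(10^(82.2/10) + 10^(80.7/10) + 10^(90.9/10)) = 10·log₁₀(1514000000) = 91.8 dB SPL.

91.8 dB SPL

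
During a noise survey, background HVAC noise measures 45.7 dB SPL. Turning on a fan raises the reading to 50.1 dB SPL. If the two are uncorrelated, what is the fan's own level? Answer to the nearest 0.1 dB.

Background correction is a power subtraction:
L_src = 10·log₁₀(10^(50.1/10) − 10^(45.7/10)) = 10·log₁₀(65180) = 48.1 dB SPL.

48.1 dB SPL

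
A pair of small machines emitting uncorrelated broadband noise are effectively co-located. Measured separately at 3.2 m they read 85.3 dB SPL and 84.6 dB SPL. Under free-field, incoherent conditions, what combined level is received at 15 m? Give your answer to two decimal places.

74.56 dB SPL

Combined at 3.2 m: 10·log₁₀(10^(85.3/10)+10^(84.6/10)) = 87.974 dB SPL.
Then apply −20·log₁₀(15/3.2) = -13.419 dB → 74.56 dB SPL.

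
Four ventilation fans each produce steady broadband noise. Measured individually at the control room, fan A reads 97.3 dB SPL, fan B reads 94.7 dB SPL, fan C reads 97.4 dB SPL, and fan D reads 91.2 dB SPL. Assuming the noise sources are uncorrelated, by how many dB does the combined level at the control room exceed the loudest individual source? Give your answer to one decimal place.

Add the sources as powers (linear), then convert back to dB:
L_total = 10·log₁₀(10^(97.3/10) + 10^(94.7/10) + 10^(97.4/10) + 10^(91.2/10)) = 101.80 dB SPL.
Excess over the loudest (97.4 dB): 101.80 − 97.4 = 4.4 dB.

4.4 dB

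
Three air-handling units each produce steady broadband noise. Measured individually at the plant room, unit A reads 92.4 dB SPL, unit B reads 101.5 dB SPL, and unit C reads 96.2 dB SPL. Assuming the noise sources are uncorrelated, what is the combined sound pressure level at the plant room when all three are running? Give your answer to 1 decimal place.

Add the sources as powers (linear), then convert back to dB:
L_total = 10·log₁₀(10^(92.4/10) + 10^(101.5/10) + 10^(96.2/10)) = 10·log₁₀(20032000000) = 103.0 dB SPL.

103.0 dB SPL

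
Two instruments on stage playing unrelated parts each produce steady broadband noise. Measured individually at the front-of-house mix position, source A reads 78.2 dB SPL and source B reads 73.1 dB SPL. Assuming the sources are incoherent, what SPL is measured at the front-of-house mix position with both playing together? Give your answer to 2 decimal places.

Add the sources as powers (linear), then convert back to dB:
L_total = 10·log₁₀(10^(78.2/10) + 10^(73.1/10)) = 10·log₁₀(86490000) = 79.37 dB SPL.

79.37 dB SPL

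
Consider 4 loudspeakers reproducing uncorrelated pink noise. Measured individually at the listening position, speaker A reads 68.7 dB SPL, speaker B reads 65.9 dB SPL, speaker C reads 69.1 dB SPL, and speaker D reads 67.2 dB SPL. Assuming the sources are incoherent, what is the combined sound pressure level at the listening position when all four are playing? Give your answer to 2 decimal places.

Incoherent sources sum as intensities:
L_total = 10·log₁₀(10^(68.7/10) + 10^(65.9/10) + 10^(69.1/10) + 10^(67.2/10)) = 10·log₁₀(24680000) = 73.92 dB SPL.

73.92 dB SPL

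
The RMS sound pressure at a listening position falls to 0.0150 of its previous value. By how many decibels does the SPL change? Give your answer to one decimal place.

-36.5 dB

SPL change from a pressure ratio uses the 20·log₁₀ form:
20·log₁₀(0.0150) = -36.5 dB.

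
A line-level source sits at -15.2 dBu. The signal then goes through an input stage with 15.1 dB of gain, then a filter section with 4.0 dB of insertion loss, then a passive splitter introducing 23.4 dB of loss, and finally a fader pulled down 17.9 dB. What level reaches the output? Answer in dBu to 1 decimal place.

-45.4 dBu

Cascaded gains and losses add directly in dB.
-15.2 + 15.1 − 4.0 − 23.4 − 17.9 = -45.4 dBu.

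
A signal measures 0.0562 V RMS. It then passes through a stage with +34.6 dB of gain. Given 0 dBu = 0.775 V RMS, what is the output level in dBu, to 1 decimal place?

+11.8 dBu

Input level: 20·log₁₀(0.0562/0.775) = -22.79 dBu.
Output: -22.79 + 34.6 = +11.8 dBu.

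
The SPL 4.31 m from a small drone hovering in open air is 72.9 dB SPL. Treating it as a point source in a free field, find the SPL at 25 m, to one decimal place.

57.6 dB SPL

Free-field point source: level drops by 20·log₁₀ of the distance ratio.
ΔL = −20·log₁₀(25/4.31) = -15.27 dB, so L₂ = 72.9 + (-15.27) = 57.6 dB SPL.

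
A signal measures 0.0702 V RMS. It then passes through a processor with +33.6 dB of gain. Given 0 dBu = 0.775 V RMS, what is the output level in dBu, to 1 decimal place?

+12.7 dBu

Input level: 20·log₁₀(0.0702/0.775) = -20.86 dBu.
Output: -20.86 + 33.6 = +12.7 dBu.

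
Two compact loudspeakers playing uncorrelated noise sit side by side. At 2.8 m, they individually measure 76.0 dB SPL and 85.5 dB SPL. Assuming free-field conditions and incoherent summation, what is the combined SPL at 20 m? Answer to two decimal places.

Combined at 2.8 m: 10·log₁₀(10^(76.0/10)+10^(85.5/10)) = 85.962 dB SPL.
Then apply −20·log₁₀(20/2.8) = -17.077 dB → 68.88 dB SPL.

68.88 dB SPL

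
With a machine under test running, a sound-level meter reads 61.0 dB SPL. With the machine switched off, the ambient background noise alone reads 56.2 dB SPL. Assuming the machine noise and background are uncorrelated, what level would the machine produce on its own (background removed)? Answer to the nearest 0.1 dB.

Remove the background by subtracting linear intensities:
L_src = 10·log₁₀(10^(61.0/10) − 10^(56.2/10)) = 10·log₁₀(842100) = 59.3 dB SPL.

59.3 dB SPL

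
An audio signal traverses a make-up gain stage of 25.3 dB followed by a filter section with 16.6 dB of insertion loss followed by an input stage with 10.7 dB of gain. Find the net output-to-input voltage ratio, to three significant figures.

Net gain = 25.3 + (−16.6) + 10.7 = 19.4 dB.
Voltage ratio = 10^(19.4/20) = 9.33.

9.33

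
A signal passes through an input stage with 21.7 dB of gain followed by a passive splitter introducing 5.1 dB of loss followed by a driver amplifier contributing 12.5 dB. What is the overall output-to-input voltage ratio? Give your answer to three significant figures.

28.5

Net gain = 21.7 + (−5.1) + 12.5 = 29.1 dB.
Voltage ratio = 10^(29.1/20) = 28.5.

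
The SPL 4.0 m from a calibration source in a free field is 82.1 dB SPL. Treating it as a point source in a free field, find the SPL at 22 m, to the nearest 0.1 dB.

Free-field point source: level drops by 20·log₁₀ of the distance ratio.
ΔL = −20·log₁₀(22/4.0) = -14.81 dB, so L₂ = 82.1 + (-14.81) = 67.3 dB SPL.

67.3 dB SPL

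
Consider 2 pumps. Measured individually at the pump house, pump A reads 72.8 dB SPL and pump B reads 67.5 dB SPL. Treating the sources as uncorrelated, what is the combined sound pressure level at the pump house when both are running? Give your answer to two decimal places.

Add the sources as powers (linear), then convert back to dB:
L_total = 10·log₁₀(10^(72.8/10) + 10^(67.5/10)) = 10·log₁₀(24680000) = 73.92 dB SPL.

73.92 dB SPL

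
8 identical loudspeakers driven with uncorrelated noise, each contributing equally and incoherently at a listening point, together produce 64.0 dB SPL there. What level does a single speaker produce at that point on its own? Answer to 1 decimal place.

55.0 dB SPL

8 equal incoherent sources add 10·log₁₀(8) = 9.03 dB over one source.
L_one = 64.0 − 9.03 = 55.0 dB SPL.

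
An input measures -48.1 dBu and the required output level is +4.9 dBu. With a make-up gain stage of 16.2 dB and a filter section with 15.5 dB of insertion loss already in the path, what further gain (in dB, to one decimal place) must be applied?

52.3 dB

The required make-up gain is the shortfall in the dB sum.
G = +4.9 − (-48.1) − 16.2 + 15.5 = 52.3 dB.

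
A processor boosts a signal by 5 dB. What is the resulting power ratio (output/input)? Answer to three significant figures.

3.16

Power ratio = 10^(dB/10).
10^(5/10) = 10^(0.5000) = 3.16.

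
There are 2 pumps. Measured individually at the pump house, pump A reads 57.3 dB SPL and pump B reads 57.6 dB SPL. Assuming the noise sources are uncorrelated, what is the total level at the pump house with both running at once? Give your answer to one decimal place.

Incoherent sources sum as intensities:
L_total = 10·log₁₀(10^(57.3/10) + 10^(57.6/10)) = 10·log₁₀(1112000) = 60.5 dB SPL.

60.5 dB SPL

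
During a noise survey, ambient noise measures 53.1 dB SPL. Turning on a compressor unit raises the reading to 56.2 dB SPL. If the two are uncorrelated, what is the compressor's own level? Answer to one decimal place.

53.3 dB SPL

Subtract intensities: L_src = 10·log₁₀(10^(L_total/10) − 10^(L_bg/10)).
L_src = 10·log₁₀(10^(56.2/10) − 10^(53.1/10)) = 10·log₁₀(212700) = 53.3 dB SPL.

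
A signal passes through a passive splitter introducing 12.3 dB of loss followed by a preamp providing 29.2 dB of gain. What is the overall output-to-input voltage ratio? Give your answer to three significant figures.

Net gain = (−12.3) + 29.2 = 16.9 dB.
Voltage ratio = 10^(16.9/20) = 7.00.

7.00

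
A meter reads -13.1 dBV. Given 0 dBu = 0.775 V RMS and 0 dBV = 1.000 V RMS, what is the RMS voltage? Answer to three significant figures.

V = 1.000 V × 10^(-13.1/20).
= 1.000 × 0.2213 = 0.221 V.

0.221 V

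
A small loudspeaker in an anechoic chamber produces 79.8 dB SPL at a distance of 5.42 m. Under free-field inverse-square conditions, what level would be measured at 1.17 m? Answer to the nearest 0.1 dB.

Free-field point source: level drops by 20·log₁₀ of the distance ratio.
ΔL = −20·log₁₀(1.17/5.42) = 13.32 dB, so L₂ = 79.8 + (13.32) = 93.1 dB SPL.

93.1 dB SPL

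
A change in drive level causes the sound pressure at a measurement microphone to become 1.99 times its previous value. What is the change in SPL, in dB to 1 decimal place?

SPL change from a pressure ratio uses the 20·log₁₀ form:
20·log₁₀(1.99) = 6.0 dB.

6.0 dB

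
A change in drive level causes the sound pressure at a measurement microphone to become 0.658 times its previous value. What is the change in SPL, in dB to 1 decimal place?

-3.6 dB

Sound pressure is an amplitude quantity: ΔL = 20·log₁₀(p₂/p₁).
20·log₁₀(0.658) = -3.6 dB.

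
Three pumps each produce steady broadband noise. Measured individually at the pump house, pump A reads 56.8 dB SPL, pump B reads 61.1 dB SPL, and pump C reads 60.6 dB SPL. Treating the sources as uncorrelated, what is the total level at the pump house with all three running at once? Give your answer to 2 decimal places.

64.65 dB SPL

Add the sources as powers (linear), then convert back to dB:
L_total = 10·log₁₀(10^(56.8/10) + 10^(61.1/10) + 10^(60.6/10)) = 10·log₁₀(2915000) = 64.65 dB SPL.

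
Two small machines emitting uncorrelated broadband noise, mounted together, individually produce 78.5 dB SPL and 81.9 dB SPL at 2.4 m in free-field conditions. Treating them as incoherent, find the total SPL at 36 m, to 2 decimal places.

60.01 dB SPL

Combined at 2.4 m: 10·log₁₀(10^(78.5/10)+10^(81.9/10)) = 83.535 dB SPL.
Then apply −20·log₁₀(36/2.4) = -23.522 dB → 60.01 dB SPL.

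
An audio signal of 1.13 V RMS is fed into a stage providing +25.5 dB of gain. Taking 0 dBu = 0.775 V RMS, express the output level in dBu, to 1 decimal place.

+28.8 dBu

Input level: 20·log₁₀(1.13/0.775) = 3.28 dBu.
Output: 3.28 + 25.5 = +28.8 dBu.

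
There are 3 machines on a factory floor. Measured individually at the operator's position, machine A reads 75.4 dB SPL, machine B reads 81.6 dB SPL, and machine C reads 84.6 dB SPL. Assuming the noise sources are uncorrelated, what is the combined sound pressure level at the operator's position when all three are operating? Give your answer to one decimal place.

Incoherent sources sum as intensities:
L_total = 10·log₁₀(10^(75.4/10) + 10^(81.6/10) + 10^(84.6/10)) = 10·log₁₀(467600000) = 86.7 dB SPL.

86.7 dB SPL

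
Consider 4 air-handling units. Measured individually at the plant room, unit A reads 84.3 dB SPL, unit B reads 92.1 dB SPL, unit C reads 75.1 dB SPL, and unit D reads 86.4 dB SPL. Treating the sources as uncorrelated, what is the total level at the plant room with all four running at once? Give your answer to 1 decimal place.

Uncorrelated sources add in intensity (power), not in dB.
L_total = 10·log₁₀(10^(84.3/10) + 10^(92.1/10) + 10^(75.1/10) + 10^(86.4/10)) = 10·log₁₀(2360000000) = 93.7 dB SPL.

93.7 dB SPL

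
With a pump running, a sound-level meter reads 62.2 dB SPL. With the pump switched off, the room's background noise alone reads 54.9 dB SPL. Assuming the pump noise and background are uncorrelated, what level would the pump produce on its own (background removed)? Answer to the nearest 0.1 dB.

61.3 dB SPL

Subtract intensities: L_src = 10·log₁₀(10^(L_total/10) − 10^(L_bg/10)).
L_src = 10·log₁₀(10^(62.2/10) − 10^(54.9/10)) = 10·log₁₀(1351000) = 61.3 dB SPL.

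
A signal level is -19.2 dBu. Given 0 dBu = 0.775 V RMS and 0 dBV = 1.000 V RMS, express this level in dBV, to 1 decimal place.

-21.4 dBV

The offset between the scales is 20·log₁₀(0.775/1.000) = −2.214 dB.
So dBV = -19.2 − 2.214 = -21.4 dBV.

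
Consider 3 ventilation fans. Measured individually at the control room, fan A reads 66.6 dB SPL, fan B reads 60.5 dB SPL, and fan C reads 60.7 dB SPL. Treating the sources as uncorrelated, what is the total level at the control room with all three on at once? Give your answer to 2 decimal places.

68.37 dB SPL

Incoherent sources sum as intensities:
L_total = 10·log₁₀(10^(66.6/10) + 10^(60.5/10) + 10^(60.7/10)) = 10·log₁₀(6868000) = 68.37 dB SPL.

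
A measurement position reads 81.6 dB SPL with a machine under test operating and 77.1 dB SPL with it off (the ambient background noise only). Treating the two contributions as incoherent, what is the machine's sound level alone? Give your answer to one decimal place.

79.7 dB SPL

Background correction is a power subtraction:
L_src = 10·log₁₀(10^(81.6/10) − 10^(77.1/10)) = 10·log₁₀(93260000) = 79.7 dB SPL.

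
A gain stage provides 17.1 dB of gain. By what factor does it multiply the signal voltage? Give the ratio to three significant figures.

Voltage ratio = 10^(dB/20).
10^(17.1/20) = 10^(0.8550) = 7.16.

7.16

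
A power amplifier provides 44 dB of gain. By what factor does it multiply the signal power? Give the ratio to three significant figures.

25100

Power ratio = 10^(dB/10).
10^(44/10) = 10^(4.400) = 25100.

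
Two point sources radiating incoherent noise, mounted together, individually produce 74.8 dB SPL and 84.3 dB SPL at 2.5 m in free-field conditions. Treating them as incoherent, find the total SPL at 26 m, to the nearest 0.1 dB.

Combined at 2.5 m: 10·log₁₀(10^(74.8/10)+10^(84.3/10)) = 84.76 dB SPL.
Then apply −20·log₁₀(26/2.5) = -20.34 dB → 64.4 dB SPL.

64.4 dB SPL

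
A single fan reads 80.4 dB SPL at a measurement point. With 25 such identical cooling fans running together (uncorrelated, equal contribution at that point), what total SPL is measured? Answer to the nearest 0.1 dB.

25 equal incoherent sources raise the level by 10·log₁₀(25) = 13.98 dB.
L_total = 80.4 + 13.98 = 94.4 dB SPL.

94.4 dB SPL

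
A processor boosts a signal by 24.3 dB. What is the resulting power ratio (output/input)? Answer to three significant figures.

269

Power ratio = 10^(dB/10).
10^(24.3/10) = 10^(2.430) = 269.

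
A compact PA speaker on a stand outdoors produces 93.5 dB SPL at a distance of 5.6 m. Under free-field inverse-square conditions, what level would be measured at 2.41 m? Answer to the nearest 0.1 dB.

100.8 dB SPL

For a point source in a free field, ΔL = −20·log₁₀(d₂/d₁).
ΔL = −20·log₁₀(2.41/5.6) = 7.32 dB, so L₂ = 93.5 + (7.32) = 100.8 dB SPL.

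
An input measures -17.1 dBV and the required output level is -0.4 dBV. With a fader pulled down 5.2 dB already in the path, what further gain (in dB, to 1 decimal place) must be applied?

The required make-up gain is the shortfall in the dB sum.
G = -0.4 − (-17.1) + 5.2 = 21.9 dB.

21.9 dB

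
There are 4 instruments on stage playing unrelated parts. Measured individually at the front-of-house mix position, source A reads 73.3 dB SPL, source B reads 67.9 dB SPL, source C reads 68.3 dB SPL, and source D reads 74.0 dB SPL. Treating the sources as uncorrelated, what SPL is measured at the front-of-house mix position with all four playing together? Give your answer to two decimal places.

Incoherent sources sum as intensities:
L_total = 10·log₁₀(10^(73.3/10) + 10^(67.9/10) + 10^(68.3/10) + 10^(74.0/10)) = 10·log₁₀(59430000) = 77.74 dB SPL.

77.74 dB SPL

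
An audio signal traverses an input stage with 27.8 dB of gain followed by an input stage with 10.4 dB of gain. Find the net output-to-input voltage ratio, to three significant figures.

81.3

Net gain = 27.8 + 10.4 = 38.2 dB.
Voltage ratio = 10^(38.2/20) = 81.3.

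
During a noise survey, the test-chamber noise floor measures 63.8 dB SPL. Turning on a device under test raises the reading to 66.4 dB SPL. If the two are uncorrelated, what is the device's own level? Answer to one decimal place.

62.9 dB SPL

Subtract intensities: L_src = 10·log₁₀(10^(L_total/10) − 10^(L_bg/10)).
L_src = 10·log₁₀(10^(66.4/10) − 10^(63.8/10)) = 10·log₁₀(1966000) = 62.9 dB SPL.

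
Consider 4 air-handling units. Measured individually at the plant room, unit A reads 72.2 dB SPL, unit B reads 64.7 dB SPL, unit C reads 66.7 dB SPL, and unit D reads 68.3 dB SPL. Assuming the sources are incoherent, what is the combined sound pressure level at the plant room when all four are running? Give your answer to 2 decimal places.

74.91 dB SPL

Uncorrelated sources add in intensity (power), not in dB.
L_total = 10·log₁₀(10^(72.2/10) + 10^(64.7/10) + 10^(66.7/10) + 10^(68.3/10)) = 10·log₁₀(30990000) = 74.91 dB SPL.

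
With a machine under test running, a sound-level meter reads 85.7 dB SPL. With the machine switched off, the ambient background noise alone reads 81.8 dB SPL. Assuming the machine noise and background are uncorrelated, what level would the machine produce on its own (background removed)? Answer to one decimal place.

Remove the background by subtracting linear intensities:
L_src = 10·log₁₀(10^(85.7/10) − 10^(81.8/10)) = 10·log₁₀(220200000) = 83.4 dB SPL.

83.4 dB SPL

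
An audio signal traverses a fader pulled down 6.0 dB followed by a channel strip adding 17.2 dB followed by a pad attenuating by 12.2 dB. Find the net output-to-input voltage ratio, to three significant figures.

Net gain = (−6.0) + 17.2 + (−12.2) = -1.0 dB.
Voltage ratio = 10^(-1.0/20) = 0.891.

0.891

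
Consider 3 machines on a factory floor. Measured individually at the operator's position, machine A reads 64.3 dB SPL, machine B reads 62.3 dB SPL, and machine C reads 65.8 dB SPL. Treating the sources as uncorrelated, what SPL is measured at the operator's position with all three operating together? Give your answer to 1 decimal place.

Add the sources as powers (linear), then convert back to dB:
L_total = 10·log₁₀(10^(64.3/10) + 10^(62.3/10) + 10^(65.8/10)) = 10·log₁₀(8192000) = 69.1 dB SPL.

69.1 dB SPL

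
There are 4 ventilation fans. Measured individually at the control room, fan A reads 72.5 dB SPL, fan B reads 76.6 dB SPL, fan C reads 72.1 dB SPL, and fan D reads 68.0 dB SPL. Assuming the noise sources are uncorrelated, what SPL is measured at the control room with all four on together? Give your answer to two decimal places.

79.35 dB SPL

Incoherent sources sum as intensities:
L_total = 10·log₁₀(10^(72.5/10) + 10^(76.6/10) + 10^(72.1/10) + 10^(68.0/10)) = 10·log₁₀(86020000) = 79.35 dB SPL.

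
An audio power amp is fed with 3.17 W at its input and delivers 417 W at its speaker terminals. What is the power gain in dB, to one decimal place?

Power is a power quantity, so gain = 10·log₁₀(P_out/P_in).
10·log₁₀(417/3.17) = 10·log₁₀(131.5) = 21.2 dB.

21.2 dB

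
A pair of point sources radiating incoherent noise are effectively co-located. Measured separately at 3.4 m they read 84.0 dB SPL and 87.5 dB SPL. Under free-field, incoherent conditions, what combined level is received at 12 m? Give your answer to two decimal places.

78.15 dB SPL

Combined at 3.4 m: 10·log₁₀(10^(84.0/10)+10^(87.5/10)) = 89.104 dB SPL.
Then apply −20·log₁₀(12/3.4) = -10.954 dB → 78.15 dB SPL.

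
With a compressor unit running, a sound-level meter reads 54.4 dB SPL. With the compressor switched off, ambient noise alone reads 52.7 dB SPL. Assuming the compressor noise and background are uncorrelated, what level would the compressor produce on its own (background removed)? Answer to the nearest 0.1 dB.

Remove the background by subtracting linear intensities:
L_src = 10·log₁₀(10^(54.4/10) − 10^(52.7/10)) = 10·log₁₀(89210) = 49.5 dB SPL.

49.5 dB SPL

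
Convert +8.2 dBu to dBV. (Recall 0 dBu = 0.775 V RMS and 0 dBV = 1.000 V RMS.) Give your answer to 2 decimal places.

+5.99 dBV

The offset between the scales is 20·log₁₀(0.775/1.000) = −2.214 dB.
So dBV = +8.2 − 2.214 = +5.99 dBV.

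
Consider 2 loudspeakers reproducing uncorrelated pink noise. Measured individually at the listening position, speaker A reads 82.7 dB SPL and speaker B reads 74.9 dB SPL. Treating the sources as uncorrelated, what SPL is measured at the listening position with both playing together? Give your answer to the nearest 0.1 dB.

Incoherent sources sum as intensities:
L_total = 10·log₁₀(10^(82.7/10) + 10^(74.9/10)) = 10·log₁₀(217100000) = 83.4 dB SPL.

83.4 dB SPL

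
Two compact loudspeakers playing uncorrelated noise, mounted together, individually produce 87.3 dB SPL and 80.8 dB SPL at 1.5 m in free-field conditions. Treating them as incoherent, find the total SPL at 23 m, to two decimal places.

Combined at 1.5 m: 10·log₁₀(10^(87.3/10)+10^(80.8/10)) = 88.177 dB SPL.
Then apply −20·log₁₀(23/1.5) = -23.713 dB → 64.46 dB SPL.

64.46 dB SPL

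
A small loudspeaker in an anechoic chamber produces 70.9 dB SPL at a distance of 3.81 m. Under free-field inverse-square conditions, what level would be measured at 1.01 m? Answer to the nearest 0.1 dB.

82.4 dB SPL

Free-field point source: level drops by 20·log₁₀ of the distance ratio.
ΔL = −20·log₁₀(1.01/3.81) = 11.53 dB, so L₂ = 70.9 + (11.53) = 82.4 dB SPL.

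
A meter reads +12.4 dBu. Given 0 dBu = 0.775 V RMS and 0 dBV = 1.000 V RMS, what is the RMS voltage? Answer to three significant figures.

V = 0.775 V × 10^(+12.4/20).
= 0.775 × 4.169 = 3.23 V.

3.23 V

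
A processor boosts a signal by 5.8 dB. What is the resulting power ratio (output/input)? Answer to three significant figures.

3.80

Power ratio = 10^(dB/10).
10^(5.8/10) = 10^(0.5800) = 3.80.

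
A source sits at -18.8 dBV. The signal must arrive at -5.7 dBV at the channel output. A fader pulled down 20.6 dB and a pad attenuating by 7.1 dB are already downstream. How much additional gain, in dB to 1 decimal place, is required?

The required make-up gain is the shortfall in the dB sum.
G = -5.7 − (-18.8) + 20.6 + 7.1 = 40.8 dB.

40.8 dB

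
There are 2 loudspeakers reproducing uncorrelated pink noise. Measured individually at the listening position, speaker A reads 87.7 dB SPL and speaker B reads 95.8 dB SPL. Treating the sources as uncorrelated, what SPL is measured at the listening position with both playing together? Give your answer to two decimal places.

96.43 dB SPL

Uncorrelated sources add in intensity (power), not in dB.
L_total = 10·log₁₀(10^(87.7/10) + 10^(95.8/10)) = 10·log₁₀(4391000000) = 96.43 dB SPL.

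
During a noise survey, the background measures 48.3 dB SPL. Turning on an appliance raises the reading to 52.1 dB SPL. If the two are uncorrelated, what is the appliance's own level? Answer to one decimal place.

Subtract intensities: L_src = 10·log₁₀(10^(L_total/10) − 10^(L_bg/10)).
L_src = 10·log₁₀(10^(52.1/10) − 10^(48.3/10)) = 10·log₁₀(94570) = 49.8 dB SPL.

49.8 dB SPL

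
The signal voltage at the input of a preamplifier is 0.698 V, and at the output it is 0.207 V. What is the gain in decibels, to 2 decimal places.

For a voltage ratio, dB = 20·log₁₀(V₂/V₁).
20·log₁₀(0.207/0.698) = 20·log₁₀(0.2966) = -10.56 dB.

-10.56 dB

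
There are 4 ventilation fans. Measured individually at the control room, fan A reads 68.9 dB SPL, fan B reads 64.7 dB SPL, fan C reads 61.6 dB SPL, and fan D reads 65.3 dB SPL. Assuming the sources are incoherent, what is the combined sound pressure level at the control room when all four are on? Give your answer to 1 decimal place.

Add the sources as powers (linear), then convert back to dB:
L_total = 10·log₁₀(10^(68.9/10) + 10^(64.7/10) + 10^(61.6/10) + 10^(65.3/10)) = 10·log₁₀(15550000) = 71.9 dB SPL.

71.9 dB SPL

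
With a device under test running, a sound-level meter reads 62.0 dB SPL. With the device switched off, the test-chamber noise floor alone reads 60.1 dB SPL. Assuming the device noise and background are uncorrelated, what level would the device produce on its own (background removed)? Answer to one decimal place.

Remove the background by subtracting linear intensities:
L_src = 10·log₁₀(10^(62.0/10) − 10^(60.1/10)) = 10·log₁₀(561600) = 57.5 dB SPL.

57.5 dB SPL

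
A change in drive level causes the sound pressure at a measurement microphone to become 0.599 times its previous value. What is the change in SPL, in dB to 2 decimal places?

-4.45 dB

SPL change from a pressure ratio uses the 20·log₁₀ form:
20·log₁₀(0.599) = -4.45 dB.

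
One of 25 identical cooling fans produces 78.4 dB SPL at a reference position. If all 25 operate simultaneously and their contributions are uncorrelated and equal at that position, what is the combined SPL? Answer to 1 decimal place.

92.4 dB SPL

25 equal incoherent sources raise the level by 10·log₁₀(25) = 13.98 dB.
L_total = 78.4 + 13.98 = 92.4 dB SPL.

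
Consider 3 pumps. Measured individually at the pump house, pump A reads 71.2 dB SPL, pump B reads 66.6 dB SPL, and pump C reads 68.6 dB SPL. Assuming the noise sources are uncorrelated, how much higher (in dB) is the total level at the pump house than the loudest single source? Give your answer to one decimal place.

2.8 dB

Add the sources as powers (linear), then convert back to dB:
L_total = 10·log₁₀(10^(71.2/10) + 10^(66.6/10) + 10^(68.6/10)) = 73.98 dB SPL.
Excess over the loudest (71.2 dB): 73.98 − 71.2 = 2.8 dB.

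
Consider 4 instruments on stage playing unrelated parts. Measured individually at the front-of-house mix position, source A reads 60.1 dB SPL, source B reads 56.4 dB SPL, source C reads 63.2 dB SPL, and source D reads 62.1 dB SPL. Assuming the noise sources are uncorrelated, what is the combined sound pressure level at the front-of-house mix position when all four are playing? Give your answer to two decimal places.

67.14 dB SPL

Uncorrelated sources add in intensity (power), not in dB.
L_total = 10·log₁₀(10^(60.1/10) + 10^(56.4/10) + 10^(63.2/10) + 10^(62.1/10)) = 10·log₁₀(5171000) = 67.14 dB SPL.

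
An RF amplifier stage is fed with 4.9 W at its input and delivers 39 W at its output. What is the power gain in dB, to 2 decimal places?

Power is a power quantity, so gain = 10·log₁₀(P_out/P_in).
10·log₁₀(39/4.9) = 10·log₁₀(7.959) = 9.01 dB.

9.01 dB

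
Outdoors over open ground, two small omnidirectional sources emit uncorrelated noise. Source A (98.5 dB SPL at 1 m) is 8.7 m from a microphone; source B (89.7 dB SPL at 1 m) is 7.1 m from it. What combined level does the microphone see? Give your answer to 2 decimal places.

At the listener: L_A = 98.5 − 20·log₁₀(8.7) = 79.710 dB; L_B = 89.7 − 20·log₁₀(7.1) = 72.675 dB.
Combined: 10·log₁₀(10^(79.710/10)+10^(72.675/10)) = 80.49 dB SPL.

80.49 dB SPL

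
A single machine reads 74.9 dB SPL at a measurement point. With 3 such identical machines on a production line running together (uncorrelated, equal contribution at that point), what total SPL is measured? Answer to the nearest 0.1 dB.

3 equal incoherent sources raise the level by 10·log₁₀(3) = 4.77 dB.
L_total = 74.9 + 4.77 = 79.7 dB SPL.

79.7 dB SPL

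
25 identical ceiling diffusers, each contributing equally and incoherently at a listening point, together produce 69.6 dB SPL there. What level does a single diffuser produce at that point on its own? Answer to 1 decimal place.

25 equal incoherent sources add 10·log₁₀(25) = 13.98 dB over one source.
L_one = 69.6 − 13.98 = 55.6 dB SPL.

55.6 dB SPL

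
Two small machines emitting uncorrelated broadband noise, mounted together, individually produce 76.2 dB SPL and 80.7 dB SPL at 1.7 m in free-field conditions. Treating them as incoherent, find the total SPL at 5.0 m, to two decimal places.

Combined at 1.7 m: 10·log₁₀(10^(76.2/10)+10^(80.7/10)) = 82.019 dB SPL.
Then apply −20·log₁₀(5.0/1.7) = -9.370 dB → 72.65 dB SPL.

72.65 dB SPL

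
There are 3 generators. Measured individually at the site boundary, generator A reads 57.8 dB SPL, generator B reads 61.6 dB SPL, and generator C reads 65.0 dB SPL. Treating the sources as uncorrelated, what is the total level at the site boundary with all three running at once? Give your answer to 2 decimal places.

Add the sources as powers (linear), then convert back to dB:
L_total = 10·log₁₀(10^(57.8/10) + 10^(61.6/10) + 10^(65.0/10)) = 10·log₁₀(5210000) = 67.17 dB SPL.

67.17 dB SPL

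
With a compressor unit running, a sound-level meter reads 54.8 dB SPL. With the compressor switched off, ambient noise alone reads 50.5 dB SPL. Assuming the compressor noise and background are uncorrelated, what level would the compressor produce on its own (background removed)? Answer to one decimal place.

52.8 dB SPL

Subtract intensities: L_src = 10·log₁₀(10^(L_total/10) − 10^(L_bg/10)).
L_src = 10·log₁₀(10^(54.8/10) − 10^(50.5/10)) = 10·log₁₀(189800) = 52.8 dB SPL.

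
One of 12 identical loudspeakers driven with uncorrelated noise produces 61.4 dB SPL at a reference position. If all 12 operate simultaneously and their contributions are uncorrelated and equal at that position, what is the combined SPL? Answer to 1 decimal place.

12 equal incoherent sources raise the level by 10·log₁₀(12) = 10.79 dB.
L_total = 61.4 + 10.79 = 72.2 dB SPL.

72.2 dB SPL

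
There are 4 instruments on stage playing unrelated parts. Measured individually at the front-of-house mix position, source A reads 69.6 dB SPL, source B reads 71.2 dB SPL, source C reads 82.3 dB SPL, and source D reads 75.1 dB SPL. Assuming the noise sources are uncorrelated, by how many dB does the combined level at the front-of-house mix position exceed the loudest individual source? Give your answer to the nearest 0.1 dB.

Uncorrelated sources add in intensity (power), not in dB.
L_total = 10·log₁₀(10^(69.6/10) + 10^(71.2/10) + 10^(82.3/10) + 10^(75.1/10)) = 83.51 dB SPL.
Excess over the loudest (82.3 dB): 83.51 − 82.3 = 1.2 dB.

1.2 dB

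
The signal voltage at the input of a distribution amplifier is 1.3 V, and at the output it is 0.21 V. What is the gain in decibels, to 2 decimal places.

-15.83 dB

Voltage ratio → dB uses the 20·log₁₀ form:
20·log₁₀(0.21/1.3) = 20·log₁₀(0.1615) = -15.83 dB.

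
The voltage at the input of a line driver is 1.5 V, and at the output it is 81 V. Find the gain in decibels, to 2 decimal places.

Voltage ratio → dB uses the 20·log₁₀ form:
20·log₁₀(81/1.5) = 20·log₁₀(54.00) = 34.65 dB.

34.65 dB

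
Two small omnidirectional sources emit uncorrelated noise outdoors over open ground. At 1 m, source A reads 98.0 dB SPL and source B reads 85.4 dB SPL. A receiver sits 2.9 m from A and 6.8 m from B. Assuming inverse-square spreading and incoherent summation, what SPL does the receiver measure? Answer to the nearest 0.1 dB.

88.8 dB SPL

At the listener: L_A = 98.0 − 20·log₁₀(2.9) = 88.75 dB; L_B = 85.4 − 20·log₁₀(6.8) = 68.75 dB.
Combined: 10·log₁₀(10^(88.75/10)+10^(68.75/10)) = 88.8 dB SPL.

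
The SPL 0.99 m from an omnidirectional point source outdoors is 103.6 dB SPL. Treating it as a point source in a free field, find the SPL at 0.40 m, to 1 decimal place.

111.5 dB SPL

Free-field point source: level drops by 20·log₁₀ of the distance ratio.
ΔL = −20·log₁₀(0.40/0.99) = 7.87 dB, so L₂ = 103.6 + (7.87) = 111.5 dB SPL.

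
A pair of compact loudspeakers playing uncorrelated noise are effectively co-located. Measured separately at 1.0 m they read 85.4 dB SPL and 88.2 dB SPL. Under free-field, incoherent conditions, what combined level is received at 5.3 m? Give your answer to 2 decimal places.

Combined at 1.0 m: 10·log₁₀(10^(85.4/10)+10^(88.2/10)) = 90.032 dB SPL.
Then apply −20·log₁₀(5.3/1.0) = -14.486 dB → 75.55 dB SPL.

75.55 dB SPL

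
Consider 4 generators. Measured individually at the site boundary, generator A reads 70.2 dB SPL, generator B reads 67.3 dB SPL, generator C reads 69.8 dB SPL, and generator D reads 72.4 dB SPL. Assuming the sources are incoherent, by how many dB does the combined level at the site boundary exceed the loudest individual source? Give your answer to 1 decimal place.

3.9 dB

Uncorrelated sources add in intensity (power), not in dB.
L_total = 10·log₁₀(10^(70.2/10) + 10^(67.3/10) + 10^(69.8/10) + 10^(72.4/10)) = 76.31 dB SPL.
Excess over the loudest (72.4 dB): 76.31 − 72.4 = 3.9 dB.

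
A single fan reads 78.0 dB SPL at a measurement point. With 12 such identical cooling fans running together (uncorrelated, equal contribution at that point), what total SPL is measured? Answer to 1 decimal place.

88.8 dB SPL

12 equal incoherent sources raise the level by 10·log₁₀(12) = 10.79 dB.
L_total = 78.0 + 10.79 = 88.8 dB SPL.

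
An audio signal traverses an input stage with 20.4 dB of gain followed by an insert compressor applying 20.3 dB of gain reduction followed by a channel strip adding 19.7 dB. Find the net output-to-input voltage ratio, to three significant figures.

9.77

Net gain = 20.4 + (−20.3) + 19.7 = 19.8 dB.
Voltage ratio = 10^(19.8/20) = 9.77.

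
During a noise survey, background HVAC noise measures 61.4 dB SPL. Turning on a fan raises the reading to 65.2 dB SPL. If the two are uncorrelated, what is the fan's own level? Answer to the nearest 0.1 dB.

62.9 dB SPL

Remove the background by subtracting linear intensities:
L_src = 10·log₁₀(10^(65.2/10) − 10^(61.4/10)) = 10·log₁₀(1931000) = 62.9 dB SPL.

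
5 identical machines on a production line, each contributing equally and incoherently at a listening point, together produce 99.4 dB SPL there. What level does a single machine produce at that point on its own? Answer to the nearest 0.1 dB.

5 equal incoherent sources add 10·log₁₀(5) = 6.99 dB over one source.
L_one = 99.4 − 6.99 = 92.4 dB SPL.

92.4 dB SPL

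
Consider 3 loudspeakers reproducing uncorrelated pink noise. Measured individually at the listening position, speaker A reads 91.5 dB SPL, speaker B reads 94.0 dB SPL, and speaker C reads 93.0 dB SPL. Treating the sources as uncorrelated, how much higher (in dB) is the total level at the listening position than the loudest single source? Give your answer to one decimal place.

3.7 dB

Incoherent sources sum as intensities:
L_total = 10·log₁₀(10^(91.5/10) + 10^(94.0/10) + 10^(93.0/10)) = 97.72 dB SPL.
Excess over the loudest (94.0 dB): 97.72 − 94.0 = 3.7 dB.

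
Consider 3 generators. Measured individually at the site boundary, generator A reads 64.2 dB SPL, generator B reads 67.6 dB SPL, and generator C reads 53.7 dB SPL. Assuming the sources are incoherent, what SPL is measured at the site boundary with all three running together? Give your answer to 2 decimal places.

Uncorrelated sources add in intensity (power), not in dB.
L_total = 10·log₁₀(10^(64.2/10) + 10^(67.6/10) + 10^(53.7/10)) = 10·log₁₀(8619000) = 69.35 dB SPL.

69.35 dB SPL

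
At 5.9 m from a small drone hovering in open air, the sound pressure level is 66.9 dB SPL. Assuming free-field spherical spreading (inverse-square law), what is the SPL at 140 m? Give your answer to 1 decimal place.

39.4 dB SPL

Free-field point source: level drops by 20·log₁₀ of the distance ratio.
ΔL = −20·log₁₀(140/5.9) = -27.51 dB, so L₂ = 66.9 + (-27.51) = 39.4 dB SPL.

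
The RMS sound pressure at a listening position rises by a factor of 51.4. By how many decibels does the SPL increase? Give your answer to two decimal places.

SPL change from a pressure ratio uses the 20·log₁₀ form:
20·log₁₀(51.4) = 34.22 dB.

34.22 dB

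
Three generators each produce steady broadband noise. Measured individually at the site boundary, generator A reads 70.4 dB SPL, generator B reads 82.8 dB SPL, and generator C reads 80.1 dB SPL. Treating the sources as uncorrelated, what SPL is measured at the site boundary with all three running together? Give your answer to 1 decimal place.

84.8 dB SPL

Add the sources as powers (linear), then convert back to dB:
L_total = 10·log₁₀(10^(70.4/10) + 10^(82.8/10) + 10^(80.1/10)) = 10·log₁₀(303800000) = 84.8 dB SPL.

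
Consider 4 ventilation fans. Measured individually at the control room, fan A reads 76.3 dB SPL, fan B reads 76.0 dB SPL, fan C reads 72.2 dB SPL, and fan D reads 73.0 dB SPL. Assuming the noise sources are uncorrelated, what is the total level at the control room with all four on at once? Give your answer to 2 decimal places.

Add the sources as powers (linear), then convert back to dB:
L_total = 10·log₁₀(10^(76.3/10) + 10^(76.0/10) + 10^(72.2/10) + 10^(73.0/10)) = 10·log₁₀(119000000) = 80.76 dB SPL.

80.76 dB SPL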